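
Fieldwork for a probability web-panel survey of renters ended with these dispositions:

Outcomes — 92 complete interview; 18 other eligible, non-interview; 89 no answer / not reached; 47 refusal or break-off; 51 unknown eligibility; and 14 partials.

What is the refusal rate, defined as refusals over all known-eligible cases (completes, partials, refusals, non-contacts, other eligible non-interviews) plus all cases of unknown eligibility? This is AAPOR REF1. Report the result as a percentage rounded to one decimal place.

15.1%

Num: 47
Denominator: 92 + 14 + 47 + 89 + 18 + 51 = 311
REF1 = 47 / 311 = 0.1511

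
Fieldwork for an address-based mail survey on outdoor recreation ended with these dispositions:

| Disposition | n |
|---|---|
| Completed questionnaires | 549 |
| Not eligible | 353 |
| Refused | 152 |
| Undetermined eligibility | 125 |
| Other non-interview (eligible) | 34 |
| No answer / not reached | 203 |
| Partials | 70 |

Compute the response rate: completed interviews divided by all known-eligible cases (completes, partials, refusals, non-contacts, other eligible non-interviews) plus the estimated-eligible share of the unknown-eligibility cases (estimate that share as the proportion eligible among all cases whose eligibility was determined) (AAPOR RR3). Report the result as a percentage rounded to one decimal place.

49.9%

Numerator: 549
Determined eligible: 549 + 70 + 152 + 203 + 34 = 1008
e = 1008 / (1008 + 353) = 1008 / 1361 = 0.7406
Estimated eligible among unknowns: 0.7406 × 125 = 92.58
Denom: 1008 + 92.58 = 1100.58
RR3 = 549 / 1100.58 = 0.4988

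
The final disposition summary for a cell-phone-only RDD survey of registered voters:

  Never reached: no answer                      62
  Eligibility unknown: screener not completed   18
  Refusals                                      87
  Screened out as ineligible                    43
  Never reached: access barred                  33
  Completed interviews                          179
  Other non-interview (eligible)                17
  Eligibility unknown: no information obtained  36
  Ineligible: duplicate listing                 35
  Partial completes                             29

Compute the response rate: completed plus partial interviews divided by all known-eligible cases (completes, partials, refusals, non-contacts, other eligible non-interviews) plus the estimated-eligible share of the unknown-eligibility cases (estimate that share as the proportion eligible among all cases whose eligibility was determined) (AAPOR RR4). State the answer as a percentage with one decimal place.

No contact after all attempts = 62 + 33 = 95
Unknown if eligible = 18 + 36 = 54
Screened out, ineligible = 43 + 35 = 78
Top = 179 + 29 = 208
Determined eligible = 179 + 29 + 87 + 95 + 17 = 407
e = 407 / (407 + 78) = 407 / 485 = 0.8392
Estimated eligible among unknowns = 0.8392 × 54 = 45.32
Denominator = 407 + 45.32 = 452.32
RR4 = 208 / 452.32 = 0.4599

46.0%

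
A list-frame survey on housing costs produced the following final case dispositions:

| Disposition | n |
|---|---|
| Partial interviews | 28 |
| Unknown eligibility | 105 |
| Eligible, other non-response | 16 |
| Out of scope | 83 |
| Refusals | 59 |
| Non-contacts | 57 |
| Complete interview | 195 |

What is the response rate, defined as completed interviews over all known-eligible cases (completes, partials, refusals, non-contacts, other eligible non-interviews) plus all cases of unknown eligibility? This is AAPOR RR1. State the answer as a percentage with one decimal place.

42.4%

Num → 195
Denominator → 195 + 28 + 59 + 57 + 16 + 105 = 460
RR1 = 195 / 460 = 0.4239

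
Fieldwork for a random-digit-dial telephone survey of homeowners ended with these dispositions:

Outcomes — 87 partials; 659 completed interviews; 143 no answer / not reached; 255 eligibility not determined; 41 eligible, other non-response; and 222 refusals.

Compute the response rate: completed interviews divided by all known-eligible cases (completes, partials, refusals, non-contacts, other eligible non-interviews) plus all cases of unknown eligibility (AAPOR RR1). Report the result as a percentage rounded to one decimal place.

46.8%

Num = 659
Denom = 659 + 87 + 222 + 143 + 41 + 255 = 1407
RR1 = 659 / 1407 = 0.4684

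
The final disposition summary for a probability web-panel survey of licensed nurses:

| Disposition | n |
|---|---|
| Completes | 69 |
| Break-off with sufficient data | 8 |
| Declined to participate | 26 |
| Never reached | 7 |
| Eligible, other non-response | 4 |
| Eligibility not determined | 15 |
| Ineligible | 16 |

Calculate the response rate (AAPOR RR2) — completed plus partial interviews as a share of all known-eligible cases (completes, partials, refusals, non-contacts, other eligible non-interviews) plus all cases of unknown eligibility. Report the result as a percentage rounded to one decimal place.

Numerator → 69 + 8 = 77
Denom → 69 + 8 + 26 + 7 + 4 + 15 = 129
RR2 = 77 / 129 = 0.5969

59.7%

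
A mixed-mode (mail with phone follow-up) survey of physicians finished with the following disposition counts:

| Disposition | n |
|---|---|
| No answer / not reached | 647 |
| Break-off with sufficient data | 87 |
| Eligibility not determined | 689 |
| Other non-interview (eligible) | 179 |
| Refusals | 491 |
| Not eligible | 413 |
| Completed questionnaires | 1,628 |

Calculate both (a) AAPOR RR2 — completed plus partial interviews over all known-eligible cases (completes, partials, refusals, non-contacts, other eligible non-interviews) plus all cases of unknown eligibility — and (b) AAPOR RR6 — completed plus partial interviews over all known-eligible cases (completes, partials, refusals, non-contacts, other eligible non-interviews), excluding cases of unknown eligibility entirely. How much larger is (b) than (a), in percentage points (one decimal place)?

Num → 1628 + 87 = 1715
Base → 1628 + 87 + 491 + 647 + 179 + 689 = 3721
RR2 = 1715 / 3721 = 0.4609
Base → 1628 + 87 + 491 + 647 + 179 = 3032
RR6 = 1715 / 3032 = 0.5656
Difference = 56.56 − 46.09 = 10.47 percentage points

10.5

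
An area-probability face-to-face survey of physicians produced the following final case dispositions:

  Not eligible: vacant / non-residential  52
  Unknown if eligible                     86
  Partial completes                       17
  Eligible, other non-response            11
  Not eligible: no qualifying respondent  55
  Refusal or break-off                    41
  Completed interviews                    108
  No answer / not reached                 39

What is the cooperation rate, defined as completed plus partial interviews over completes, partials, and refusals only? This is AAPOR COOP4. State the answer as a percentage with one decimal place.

75.3%

Out of scope = 55 + 52 = 107
Top = 108 + 17 = 125
Denom = 108 + 17 + 41 = 166
COOP4 = 125 / 166 = 0.7530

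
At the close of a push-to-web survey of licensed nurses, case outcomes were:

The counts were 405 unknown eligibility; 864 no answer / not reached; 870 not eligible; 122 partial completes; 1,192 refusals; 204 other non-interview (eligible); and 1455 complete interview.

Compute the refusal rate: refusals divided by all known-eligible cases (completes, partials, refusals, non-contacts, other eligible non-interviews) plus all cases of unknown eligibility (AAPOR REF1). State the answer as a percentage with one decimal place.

Numerator: 1192
Denom: 1455 + 122 + 1192 + 864 + 204 + 405 = 4242
REF1 = 1192 / 4242 = 0.2810

28.1%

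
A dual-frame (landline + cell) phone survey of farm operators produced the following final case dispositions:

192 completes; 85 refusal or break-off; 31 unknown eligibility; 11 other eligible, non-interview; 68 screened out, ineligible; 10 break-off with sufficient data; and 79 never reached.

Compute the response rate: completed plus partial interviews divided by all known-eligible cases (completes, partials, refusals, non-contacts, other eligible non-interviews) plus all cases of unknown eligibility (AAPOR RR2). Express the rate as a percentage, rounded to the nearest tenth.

Num: 192 + 10 = 202
Denom: 192 + 10 + 85 + 79 + 11 + 31 = 408
RR2 = 202 / 408 = 0.4951

49.5%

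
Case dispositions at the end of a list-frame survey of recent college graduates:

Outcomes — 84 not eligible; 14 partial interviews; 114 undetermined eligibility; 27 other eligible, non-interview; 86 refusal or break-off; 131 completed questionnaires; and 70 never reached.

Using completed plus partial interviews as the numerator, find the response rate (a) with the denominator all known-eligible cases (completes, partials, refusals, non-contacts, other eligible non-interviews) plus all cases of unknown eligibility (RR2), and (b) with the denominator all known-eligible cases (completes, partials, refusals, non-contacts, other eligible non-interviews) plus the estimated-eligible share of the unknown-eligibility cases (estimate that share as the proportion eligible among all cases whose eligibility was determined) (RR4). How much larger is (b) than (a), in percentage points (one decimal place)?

Num → 131 + 14 = 145
Denominator → 131 + 14 + 86 + 70 + 27 + 114 = 442
RR2 = 145 / 442 = 0.3281
Eligible (known) → 131 + 14 + 86 + 70 + 27 = 328
e = 328 / (328 + 84) = 328 / 412 = 0.7961
Eligible share of unknowns → 0.7961 × 114 = 90.76
Denominator → 328 + 90.76 = 418.76
RR4 = 145 / 418.76 = 0.3463
Difference = 34.63 − 32.81 = 1.82 percentage points

1.8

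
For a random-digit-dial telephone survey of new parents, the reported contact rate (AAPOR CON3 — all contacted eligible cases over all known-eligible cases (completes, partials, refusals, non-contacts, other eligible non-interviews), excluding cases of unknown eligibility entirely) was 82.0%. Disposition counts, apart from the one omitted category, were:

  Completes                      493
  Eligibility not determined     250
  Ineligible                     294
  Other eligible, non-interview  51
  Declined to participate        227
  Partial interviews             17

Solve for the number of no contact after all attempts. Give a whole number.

173

Numerator = 493 + 17 + 227 + 51 = 788
CON3 = 788 / D = 0.820
D = 788 / 0.820 = 961.0
Rest of base = 788
no contact after all attempts = 961.0 − 788 ≈ 173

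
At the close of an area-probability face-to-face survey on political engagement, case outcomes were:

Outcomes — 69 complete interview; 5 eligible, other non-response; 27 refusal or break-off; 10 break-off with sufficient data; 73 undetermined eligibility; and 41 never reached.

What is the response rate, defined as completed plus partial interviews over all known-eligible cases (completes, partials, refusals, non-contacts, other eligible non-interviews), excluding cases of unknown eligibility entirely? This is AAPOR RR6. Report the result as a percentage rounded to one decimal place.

52.0%

Numerator → 69 + 10 = 79
Base → 69 + 10 + 27 + 41 + 5 = 152
RR6 = 79 / 152 = 0.5197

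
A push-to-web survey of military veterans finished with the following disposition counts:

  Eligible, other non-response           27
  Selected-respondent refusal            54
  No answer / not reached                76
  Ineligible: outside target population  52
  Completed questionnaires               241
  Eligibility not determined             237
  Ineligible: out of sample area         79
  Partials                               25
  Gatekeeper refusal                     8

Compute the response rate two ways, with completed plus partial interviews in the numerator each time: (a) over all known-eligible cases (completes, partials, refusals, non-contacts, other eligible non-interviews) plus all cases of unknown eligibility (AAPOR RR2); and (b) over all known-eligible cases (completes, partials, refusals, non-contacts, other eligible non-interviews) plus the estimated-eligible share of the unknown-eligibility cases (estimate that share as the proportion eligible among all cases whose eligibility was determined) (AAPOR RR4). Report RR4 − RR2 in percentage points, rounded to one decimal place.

Refused = 8 + 54 = 62
Out of scope = 52 + 79 = 131
Numerator = 241 + 25 = 266
Base = 241 + 25 + 62 + 76 + 27 + 237 = 668
RR2 = 266 / 668 = 0.3982
Known eligible = 241 + 25 + 62 + 76 + 27 = 431
e = 431 / (431 + 131) = 431 / 562 = 0.7669
Estimated eligible among unknowns = 0.7669 × 237 = 181.76
Base = 431 + 181.76 = 612.76
RR4 = 266 / 612.76 = 0.4341
Difference = 43.41 − 39.82 = 3.59 percentage points

3.6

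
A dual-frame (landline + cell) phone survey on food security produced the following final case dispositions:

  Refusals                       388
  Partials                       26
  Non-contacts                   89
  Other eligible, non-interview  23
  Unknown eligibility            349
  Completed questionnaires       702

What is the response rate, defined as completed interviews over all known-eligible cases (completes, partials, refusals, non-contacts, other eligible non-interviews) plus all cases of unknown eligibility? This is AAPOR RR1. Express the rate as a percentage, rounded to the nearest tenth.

44.5%

Numerator: 702
Denom: 702 + 26 + 388 + 89 + 23 + 349 = 1577
RR1 = 702 / 1577 = 0.4451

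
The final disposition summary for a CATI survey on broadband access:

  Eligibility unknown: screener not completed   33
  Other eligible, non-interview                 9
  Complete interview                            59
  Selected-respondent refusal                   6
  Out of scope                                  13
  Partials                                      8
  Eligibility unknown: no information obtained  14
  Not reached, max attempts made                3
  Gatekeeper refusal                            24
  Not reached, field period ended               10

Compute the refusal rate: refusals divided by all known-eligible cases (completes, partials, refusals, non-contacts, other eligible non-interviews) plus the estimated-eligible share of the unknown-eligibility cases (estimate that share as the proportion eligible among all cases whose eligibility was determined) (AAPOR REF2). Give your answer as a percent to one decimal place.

Refusals = 24 + 6 = 30
No contact after all attempts = 10 + 3 = 13
Undetermined eligibility = 33 + 14 = 47
Num: 30
Determined eligible: 59 + 8 + 30 + 13 + 9 = 119
e = 119 / (119 + 13) = 119 / 132 = 0.9015
e × U: 0.9015 × 47 = 42.37
Base: 119 + 42.37 = 161.37
REF2 = 30 / 161.37 = 0.1859

18.6%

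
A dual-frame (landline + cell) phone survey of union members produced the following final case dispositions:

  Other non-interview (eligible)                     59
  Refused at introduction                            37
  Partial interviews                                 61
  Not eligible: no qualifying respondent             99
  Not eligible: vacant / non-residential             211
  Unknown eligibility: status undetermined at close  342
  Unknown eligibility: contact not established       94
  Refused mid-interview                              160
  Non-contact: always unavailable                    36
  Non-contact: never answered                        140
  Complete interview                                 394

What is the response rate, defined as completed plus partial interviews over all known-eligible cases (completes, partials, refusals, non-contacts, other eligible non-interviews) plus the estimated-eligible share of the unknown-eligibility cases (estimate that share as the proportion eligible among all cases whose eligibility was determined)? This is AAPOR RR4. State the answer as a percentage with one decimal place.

37.6%

Refused = 37 + 160 = 197
No answer / not reached = 140 + 36 = 176
Eligibility not determined = 94 + 342 = 436
Out of scope = 99 + 211 = 310
Num: 394 + 61 = 455
Determined eligible: 394 + 61 + 197 + 176 + 59 = 887
e = 887 / (887 + 310) = 887 / 1197 = 0.7410
Eligible share of unknowns: 0.7410 × 436 = 323.08
Base: 887 + 323.08 = 1210.08
RR4 = 455 / 1210.08 = 0.3760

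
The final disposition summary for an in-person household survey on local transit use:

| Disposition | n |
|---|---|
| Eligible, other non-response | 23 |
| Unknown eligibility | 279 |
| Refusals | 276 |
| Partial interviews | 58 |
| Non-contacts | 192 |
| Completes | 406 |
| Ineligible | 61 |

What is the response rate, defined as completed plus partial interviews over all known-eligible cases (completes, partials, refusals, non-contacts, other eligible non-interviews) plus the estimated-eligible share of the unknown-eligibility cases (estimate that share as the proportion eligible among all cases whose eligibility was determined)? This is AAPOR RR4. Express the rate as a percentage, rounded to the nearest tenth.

38.1%

Top → 406 + 58 = 464
Known eligible → 406 + 58 + 276 + 192 + 23 = 955
e = 955 / (955 + 61) = 955 / 1016 = 0.9400
Estimated eligible among unknowns → 0.9400 × 279 = 262.26
Denominator → 955 + 262.26 = 1217.26
RR4 = 464 / 1217.26 = 0.3812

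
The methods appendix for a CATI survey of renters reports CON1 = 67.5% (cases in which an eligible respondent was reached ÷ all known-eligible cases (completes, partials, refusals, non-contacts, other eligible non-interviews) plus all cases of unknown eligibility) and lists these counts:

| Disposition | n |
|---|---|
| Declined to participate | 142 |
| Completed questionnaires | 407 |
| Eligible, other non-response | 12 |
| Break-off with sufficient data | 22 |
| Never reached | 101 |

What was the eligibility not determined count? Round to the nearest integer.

Numerator = 407 + 22 + 142 + 12 = 583
CON1 = 583 / D = 0.675
D = 583 / 0.675 = 863.7
Remaining denominator categories sum to 684
eligibility not determined = 863.7 − 684 ≈ 180

180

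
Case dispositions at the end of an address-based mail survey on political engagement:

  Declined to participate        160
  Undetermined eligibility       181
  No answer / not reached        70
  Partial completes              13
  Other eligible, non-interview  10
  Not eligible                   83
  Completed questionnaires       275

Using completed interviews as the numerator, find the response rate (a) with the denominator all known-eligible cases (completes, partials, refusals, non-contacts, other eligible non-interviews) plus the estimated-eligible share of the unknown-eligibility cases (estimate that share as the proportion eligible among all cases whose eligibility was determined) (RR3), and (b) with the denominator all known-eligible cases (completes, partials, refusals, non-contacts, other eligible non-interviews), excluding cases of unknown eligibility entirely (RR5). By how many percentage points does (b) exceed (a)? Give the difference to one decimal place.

11.9

Top → 275
Eligible (known) → 275 + 13 + 160 + 70 + 10 = 528
e = 528 / (528 + 83) = 528 / 611 = 0.8642
Estimated eligible among unknowns → 0.8642 × 181 = 156.42
Denom → 528 + 156.42 = 684.42
RR3 = 275 / 684.42 = 0.4018
Denom → 275 + 13 + 160 + 70 + 10 = 528
RR5 = 275 / 528 = 0.5208
Difference = 52.08 − 40.18 = 11.90 percentage points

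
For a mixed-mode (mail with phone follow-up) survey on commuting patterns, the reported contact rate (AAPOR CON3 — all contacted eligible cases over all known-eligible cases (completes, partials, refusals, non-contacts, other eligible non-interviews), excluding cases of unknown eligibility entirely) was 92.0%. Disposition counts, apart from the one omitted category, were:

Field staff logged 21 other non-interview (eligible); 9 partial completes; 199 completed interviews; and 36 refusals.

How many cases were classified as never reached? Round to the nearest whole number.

23

Num → 199 + 9 + 36 + 21 = 265
CON3 = 265 / D = 0.920
D = 265 / 0.920 = 288.0
Other denominator terms total 265
never reached = 288.0 − 265 ≈ 23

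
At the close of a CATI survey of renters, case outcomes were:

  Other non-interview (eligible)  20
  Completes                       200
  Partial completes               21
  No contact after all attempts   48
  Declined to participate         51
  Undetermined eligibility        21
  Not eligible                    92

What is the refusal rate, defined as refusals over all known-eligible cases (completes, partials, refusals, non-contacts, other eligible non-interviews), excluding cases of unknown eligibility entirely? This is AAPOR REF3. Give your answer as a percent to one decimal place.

Numerator: 51
Denominator: 200 + 21 + 51 + 48 + 20 = 340
REF3 = 51 / 340 = 0.1500

15.0%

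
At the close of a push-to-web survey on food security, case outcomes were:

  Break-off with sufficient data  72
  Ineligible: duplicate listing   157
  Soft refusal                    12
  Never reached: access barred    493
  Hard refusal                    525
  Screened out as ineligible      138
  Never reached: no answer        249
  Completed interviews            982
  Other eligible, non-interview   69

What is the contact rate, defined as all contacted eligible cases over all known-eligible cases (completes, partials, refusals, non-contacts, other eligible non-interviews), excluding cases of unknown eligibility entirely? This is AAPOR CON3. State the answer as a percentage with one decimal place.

69.1%

Refusal or break-off = 525 + 12 = 537
No answer / not reached = 249 + 493 = 742
Ineligible = 138 + 157 = 295
Numerator: 982 + 72 + 537 + 69 = 1660
Denom: 982 + 72 + 537 + 742 + 69 = 2402
CON3 = 1660 / 2402 = 0.6911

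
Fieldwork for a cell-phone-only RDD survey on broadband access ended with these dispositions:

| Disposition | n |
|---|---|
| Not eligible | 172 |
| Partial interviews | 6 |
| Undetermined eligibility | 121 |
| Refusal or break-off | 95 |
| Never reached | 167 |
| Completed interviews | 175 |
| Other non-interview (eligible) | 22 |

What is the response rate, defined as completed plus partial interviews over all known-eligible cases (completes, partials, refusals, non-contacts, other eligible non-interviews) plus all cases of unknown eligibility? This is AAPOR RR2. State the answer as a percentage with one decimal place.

30.9%

Top → 175 + 6 = 181
Base → 175 + 6 + 95 + 167 + 22 + 121 = 586
RR2 = 181 / 586 = 0.3089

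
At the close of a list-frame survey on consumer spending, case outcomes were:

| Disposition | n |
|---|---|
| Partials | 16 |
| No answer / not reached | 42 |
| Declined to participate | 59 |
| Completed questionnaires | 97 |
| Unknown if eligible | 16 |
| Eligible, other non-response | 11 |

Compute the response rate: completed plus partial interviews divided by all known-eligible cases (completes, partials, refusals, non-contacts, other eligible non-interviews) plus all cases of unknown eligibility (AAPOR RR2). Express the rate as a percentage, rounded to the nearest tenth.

Num = 97 + 16 = 113
Denominator = 97 + 16 + 59 + 42 + 11 + 16 = 241
RR2 = 113 / 241 = 0.4689

46.9%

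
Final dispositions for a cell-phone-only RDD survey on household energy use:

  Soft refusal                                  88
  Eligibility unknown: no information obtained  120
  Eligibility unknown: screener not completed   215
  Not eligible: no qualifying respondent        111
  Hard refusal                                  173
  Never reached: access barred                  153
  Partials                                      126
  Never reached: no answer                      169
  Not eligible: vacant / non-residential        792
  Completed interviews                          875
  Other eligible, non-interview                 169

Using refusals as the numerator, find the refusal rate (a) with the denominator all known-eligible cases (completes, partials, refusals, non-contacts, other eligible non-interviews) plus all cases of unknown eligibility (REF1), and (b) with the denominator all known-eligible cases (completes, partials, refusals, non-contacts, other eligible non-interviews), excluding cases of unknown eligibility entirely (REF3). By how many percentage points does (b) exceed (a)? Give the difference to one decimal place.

2.4

Refusals = 173 + 88 = 261
No contact after all attempts = 169 + 153 = 322
Unknown eligibility = 215 + 120 = 335
Screened out, ineligible = 111 + 792 = 903
Num → 261
Denominator → 875 + 126 + 261 + 322 + 169 + 335 = 2088
REF1 = 261 / 2088 = 0.1250
Denominator → 875 + 126 + 261 + 322 + 169 = 1753
REF3 = 261 / 1753 = 0.1489
Difference = 14.89 − 12.50 = 2.39 percentage points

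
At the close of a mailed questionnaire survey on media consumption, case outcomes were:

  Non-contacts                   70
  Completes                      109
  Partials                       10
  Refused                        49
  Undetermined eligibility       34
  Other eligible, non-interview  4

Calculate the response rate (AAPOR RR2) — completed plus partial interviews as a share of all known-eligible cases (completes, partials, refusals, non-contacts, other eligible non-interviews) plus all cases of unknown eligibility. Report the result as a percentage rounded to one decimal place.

43.1%

Num: 109 + 10 = 119
Denom: 109 + 10 + 49 + 70 + 4 + 34 = 276
RR2 = 119 / 276 = 0.4312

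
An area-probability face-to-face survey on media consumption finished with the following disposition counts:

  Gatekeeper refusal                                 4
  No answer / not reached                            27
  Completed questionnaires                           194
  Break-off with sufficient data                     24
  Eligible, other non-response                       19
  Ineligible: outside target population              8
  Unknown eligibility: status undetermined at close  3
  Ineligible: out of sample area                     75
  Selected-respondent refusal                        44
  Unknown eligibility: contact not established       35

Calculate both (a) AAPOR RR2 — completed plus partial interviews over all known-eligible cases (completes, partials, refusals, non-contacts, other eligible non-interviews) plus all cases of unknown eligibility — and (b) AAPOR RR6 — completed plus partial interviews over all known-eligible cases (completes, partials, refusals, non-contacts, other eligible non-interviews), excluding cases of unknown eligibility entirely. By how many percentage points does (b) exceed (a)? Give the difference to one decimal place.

7.6

Declined to participate = 4 + 44 = 48
Undetermined eligibility = 35 + 3 = 38
Screened out, ineligible = 8 + 75 = 83
Top = 194 + 24 = 218
Denom = 194 + 24 + 48 + 27 + 19 + 38 = 350
RR2 = 218 / 350 = 0.6229
Denom = 194 + 24 + 48 + 27 + 19 = 312
RR6 = 218 / 312 = 0.6987
Difference = 69.87 − 62.29 = 7.58 percentage points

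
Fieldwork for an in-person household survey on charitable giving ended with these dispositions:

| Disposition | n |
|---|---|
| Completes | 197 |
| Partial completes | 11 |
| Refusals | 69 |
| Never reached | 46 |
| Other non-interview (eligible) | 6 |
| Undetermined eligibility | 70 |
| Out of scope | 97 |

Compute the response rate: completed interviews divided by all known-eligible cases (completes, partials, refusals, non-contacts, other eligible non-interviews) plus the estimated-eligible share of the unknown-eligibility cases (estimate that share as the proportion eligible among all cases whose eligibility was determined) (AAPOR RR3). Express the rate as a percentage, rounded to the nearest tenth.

51.4%

Top = 197
Determined eligible = 197 + 11 + 69 + 46 + 6 = 329
e = 329 / (329 + 97) = 329 / 426 = 0.7723
Estimated eligible among unknowns = 0.7723 × 70 = 54.06
Denominator = 329 + 54.06 = 383.06
RR3 = 197 / 383.06 = 0.5143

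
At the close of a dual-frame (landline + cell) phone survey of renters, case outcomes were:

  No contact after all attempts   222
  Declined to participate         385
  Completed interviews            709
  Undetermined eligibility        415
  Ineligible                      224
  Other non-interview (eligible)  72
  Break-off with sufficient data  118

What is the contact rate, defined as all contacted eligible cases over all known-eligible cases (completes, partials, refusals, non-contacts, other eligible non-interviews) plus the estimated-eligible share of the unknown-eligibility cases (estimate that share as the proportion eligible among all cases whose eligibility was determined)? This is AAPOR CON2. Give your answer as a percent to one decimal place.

68.8%

Num → 709 + 118 + 385 + 72 = 1284
Determined eligible → 709 + 118 + 385 + 222 + 72 = 1506
e = 1506 / (1506 + 224) = 1506 / 1730 = 0.8705
Estimated eligible among unknowns → 0.8705 × 415 = 361.26
Base → 1506 + 361.26 = 1867.26
CON2 = 1284 / 1867.26 = 0.6876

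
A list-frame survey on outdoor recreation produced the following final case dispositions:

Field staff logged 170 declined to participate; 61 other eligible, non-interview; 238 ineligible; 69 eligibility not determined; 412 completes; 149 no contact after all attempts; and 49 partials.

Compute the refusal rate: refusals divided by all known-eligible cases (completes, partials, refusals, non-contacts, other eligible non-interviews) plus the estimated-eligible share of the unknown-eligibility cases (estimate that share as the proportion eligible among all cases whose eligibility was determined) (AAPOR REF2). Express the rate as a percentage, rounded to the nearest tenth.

Num: 170
Known eligible: 412 + 49 + 170 + 149 + 61 = 841
e = 841 / (841 + 238) = 841 / 1079 = 0.7794
Estimated eligible among unknowns: 0.7794 × 69 = 53.78
Denom: 841 + 53.78 = 894.78
REF2 = 170 / 894.78 = 0.1900

19.0%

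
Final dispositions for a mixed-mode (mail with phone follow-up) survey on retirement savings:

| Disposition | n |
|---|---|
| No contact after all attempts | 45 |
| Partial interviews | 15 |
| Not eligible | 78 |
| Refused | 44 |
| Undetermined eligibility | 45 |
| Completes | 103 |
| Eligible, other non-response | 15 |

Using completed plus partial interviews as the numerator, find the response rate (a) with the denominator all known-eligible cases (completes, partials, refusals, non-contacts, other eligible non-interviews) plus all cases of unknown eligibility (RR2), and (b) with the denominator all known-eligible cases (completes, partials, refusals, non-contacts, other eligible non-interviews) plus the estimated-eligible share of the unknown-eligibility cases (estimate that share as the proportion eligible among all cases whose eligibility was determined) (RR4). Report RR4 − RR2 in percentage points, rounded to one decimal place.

2.0

Numerator = 103 + 15 = 118
Denominator = 103 + 15 + 44 + 45 + 15 + 45 = 267
RR2 = 118 / 267 = 0.4419
Known eligible = 103 + 15 + 44 + 45 + 15 = 222
e = 222 / (222 + 78) = 222 / 300 = 0.7400
Eligible share of unknowns = 0.7400 × 45 = 33.30
Denominator = 222 + 33.30 = 255.30
RR4 = 118 / 255.30 = 0.4622
Difference = 46.22 − 44.19 = 2.03 percentage points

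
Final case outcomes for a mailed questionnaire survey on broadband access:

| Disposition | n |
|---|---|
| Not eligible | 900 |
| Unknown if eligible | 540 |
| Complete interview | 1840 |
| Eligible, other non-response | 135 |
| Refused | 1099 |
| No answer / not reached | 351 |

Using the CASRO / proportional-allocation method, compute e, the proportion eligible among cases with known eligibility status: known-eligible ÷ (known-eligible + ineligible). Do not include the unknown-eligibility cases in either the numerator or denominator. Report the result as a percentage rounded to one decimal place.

79.2%

Determined eligible: 1840 + 1099 + 351 + 135 = 3425
e = 3425 / (3425 + 900) = 3425 / 4325 = 0.7919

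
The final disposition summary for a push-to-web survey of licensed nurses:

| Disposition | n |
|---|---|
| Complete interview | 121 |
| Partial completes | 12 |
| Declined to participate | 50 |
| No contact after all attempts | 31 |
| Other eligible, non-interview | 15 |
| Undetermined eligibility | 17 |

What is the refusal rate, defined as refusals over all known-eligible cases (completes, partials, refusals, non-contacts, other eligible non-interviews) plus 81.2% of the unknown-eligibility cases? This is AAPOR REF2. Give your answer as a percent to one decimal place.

20.6%

Num: 50
Determined eligible: 121 + 12 + 50 + 31 + 15 = 229
e × U: 0.8120 × 17 = 13.80
Base: 229 + 13.80 = 242.80
REF2 = 50 / 242.80 = 0.2059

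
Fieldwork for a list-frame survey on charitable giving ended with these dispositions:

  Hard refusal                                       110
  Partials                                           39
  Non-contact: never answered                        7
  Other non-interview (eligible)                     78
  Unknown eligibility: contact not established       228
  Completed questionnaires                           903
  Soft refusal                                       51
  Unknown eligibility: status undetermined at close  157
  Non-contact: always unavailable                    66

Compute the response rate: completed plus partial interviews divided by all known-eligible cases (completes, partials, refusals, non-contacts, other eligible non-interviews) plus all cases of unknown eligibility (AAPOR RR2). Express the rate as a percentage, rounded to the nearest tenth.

57.5%

Refusals = 110 + 51 = 161
No answer / not reached = 7 + 66 = 73
Unknown if eligible = 228 + 157 = 385
Num = 903 + 39 = 942
Denom = 903 + 39 + 161 + 73 + 78 + 385 = 1639
RR2 = 942 / 1639 = 0.5747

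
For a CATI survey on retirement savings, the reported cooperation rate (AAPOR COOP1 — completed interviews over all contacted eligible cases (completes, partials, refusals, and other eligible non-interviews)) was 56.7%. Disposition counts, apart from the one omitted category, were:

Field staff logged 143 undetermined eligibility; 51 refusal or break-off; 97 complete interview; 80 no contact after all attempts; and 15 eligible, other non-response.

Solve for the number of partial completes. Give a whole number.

8

COOP1 = 97 / D = 0.567
D = 97 / 0.567 = 171.1
Rest of base = 163
partial completes = 171.1 − 163 ≈ 8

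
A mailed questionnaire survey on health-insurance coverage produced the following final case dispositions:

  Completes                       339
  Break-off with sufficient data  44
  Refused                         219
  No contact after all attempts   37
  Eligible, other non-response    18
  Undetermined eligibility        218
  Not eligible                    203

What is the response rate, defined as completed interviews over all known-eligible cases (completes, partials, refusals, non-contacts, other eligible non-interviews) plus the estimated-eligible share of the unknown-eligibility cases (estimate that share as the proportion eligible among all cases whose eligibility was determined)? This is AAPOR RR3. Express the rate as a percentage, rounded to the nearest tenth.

Numerator → 339
Known eligible → 339 + 44 + 219 + 37 + 18 = 657
e = 657 / (657 + 203) = 657 / 860 = 0.7640
Estimated eligible among unknowns → 0.7640 × 218 = 166.55
Denom → 657 + 166.55 = 823.55
RR3 = 339 / 823.55 = 0.4116

41.2%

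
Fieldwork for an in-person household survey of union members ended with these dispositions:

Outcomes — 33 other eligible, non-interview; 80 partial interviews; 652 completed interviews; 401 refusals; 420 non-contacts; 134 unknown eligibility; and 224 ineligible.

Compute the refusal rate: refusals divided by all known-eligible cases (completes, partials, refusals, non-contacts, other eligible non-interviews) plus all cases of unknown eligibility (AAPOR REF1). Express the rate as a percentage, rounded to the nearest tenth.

23.3%

Numerator: 401
Base: 652 + 80 + 401 + 420 + 33 + 134 = 1720
REF1 = 401 / 1720 = 0.2331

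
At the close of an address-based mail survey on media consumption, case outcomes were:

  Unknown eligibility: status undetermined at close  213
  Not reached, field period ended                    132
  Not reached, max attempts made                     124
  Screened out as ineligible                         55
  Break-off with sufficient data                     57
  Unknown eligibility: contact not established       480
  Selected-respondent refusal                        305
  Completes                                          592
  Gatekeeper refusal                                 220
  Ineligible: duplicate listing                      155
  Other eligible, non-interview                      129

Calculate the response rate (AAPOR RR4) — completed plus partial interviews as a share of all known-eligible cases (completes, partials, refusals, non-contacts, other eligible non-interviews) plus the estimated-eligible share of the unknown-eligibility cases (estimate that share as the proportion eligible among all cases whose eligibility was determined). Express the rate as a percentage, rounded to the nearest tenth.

29.9%

Declined to participate = 220 + 305 = 525
Non-contacts = 132 + 124 = 256
Eligibility not determined = 480 + 213 = 693
Screened out, ineligible = 55 + 155 = 210
Numerator: 592 + 57 = 649
Eligible (known): 592 + 57 + 525 + 256 + 129 = 1559
e = 1559 / (1559 + 210) = 1559 / 1769 = 0.8813
Estimated eligible among unknowns: 0.8813 × 693 = 610.74
Denominator: 1559 + 610.74 = 2169.74
RR4 = 649 / 2169.74 = 0.2991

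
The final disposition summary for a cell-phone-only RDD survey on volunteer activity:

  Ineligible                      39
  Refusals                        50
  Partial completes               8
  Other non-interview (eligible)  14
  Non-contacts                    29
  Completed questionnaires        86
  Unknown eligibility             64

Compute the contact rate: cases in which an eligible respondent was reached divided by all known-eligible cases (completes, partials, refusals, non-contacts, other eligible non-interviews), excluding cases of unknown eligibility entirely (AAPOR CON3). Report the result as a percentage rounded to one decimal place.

Top = 86 + 8 + 50 + 14 = 158
Denominator = 86 + 8 + 50 + 29 + 14 = 187
CON3 = 158 / 187 = 0.8449

84.5%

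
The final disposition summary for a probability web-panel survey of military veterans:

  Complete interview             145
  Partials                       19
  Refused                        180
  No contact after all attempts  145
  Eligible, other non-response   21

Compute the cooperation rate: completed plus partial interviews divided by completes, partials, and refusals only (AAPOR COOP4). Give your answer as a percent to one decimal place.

Num: 145 + 19 = 164
Denominator: 145 + 19 + 180 = 344
COOP4 = 164 / 344 = 0.4767

47.7%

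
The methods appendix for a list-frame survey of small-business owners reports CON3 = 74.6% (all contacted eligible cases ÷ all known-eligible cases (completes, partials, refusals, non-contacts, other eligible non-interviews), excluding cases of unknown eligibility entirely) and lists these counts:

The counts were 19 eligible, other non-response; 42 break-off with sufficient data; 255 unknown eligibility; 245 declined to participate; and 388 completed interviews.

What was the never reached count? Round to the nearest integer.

236

Numerator = 388 + 42 + 245 + 19 = 694
CON3 = 694 / D = 0.746
D = 694 / 0.746 = 930.3
Other denominator terms total 694
never reached = 930.3 − 694 ≈ 236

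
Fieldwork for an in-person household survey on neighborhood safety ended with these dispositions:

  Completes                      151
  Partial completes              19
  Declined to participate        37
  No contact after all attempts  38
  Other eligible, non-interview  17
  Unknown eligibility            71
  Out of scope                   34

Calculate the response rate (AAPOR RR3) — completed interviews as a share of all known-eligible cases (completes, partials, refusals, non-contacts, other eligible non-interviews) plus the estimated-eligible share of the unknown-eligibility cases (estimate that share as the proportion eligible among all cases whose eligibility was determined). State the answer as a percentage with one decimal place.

46.5%

Num → 151
Determined eligible → 151 + 19 + 37 + 38 + 17 = 262
e = 262 / (262 + 34) = 262 / 296 = 0.8851
Estimated eligible among unknowns → 0.8851 × 71 = 62.84
Denominator → 262 + 62.84 = 324.84
RR3 = 151 / 324.84 = 0.4648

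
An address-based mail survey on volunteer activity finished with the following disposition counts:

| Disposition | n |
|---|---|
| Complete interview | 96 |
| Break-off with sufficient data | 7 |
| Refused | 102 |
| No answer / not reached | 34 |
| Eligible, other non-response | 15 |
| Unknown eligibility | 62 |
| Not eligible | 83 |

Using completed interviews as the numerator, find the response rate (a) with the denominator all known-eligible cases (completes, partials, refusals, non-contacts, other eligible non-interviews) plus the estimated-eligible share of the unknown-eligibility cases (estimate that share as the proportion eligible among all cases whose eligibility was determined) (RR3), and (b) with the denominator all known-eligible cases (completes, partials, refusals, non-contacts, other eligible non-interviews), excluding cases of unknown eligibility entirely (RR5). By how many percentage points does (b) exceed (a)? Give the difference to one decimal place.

Num = 96
Determined eligible = 96 + 7 + 102 + 34 + 15 = 254
e = 254 / (254 + 83) = 254 / 337 = 0.7537
Estimated eligible among unknowns = 0.7537 × 62 = 46.73
Denom = 254 + 46.73 = 300.73
RR3 = 96 / 300.73 = 0.3192
Denom = 96 + 7 + 102 + 34 + 15 = 254
RR5 = 96 / 254 = 0.3780
Difference = 37.80 − 31.92 = 5.88 percentage points

5.9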